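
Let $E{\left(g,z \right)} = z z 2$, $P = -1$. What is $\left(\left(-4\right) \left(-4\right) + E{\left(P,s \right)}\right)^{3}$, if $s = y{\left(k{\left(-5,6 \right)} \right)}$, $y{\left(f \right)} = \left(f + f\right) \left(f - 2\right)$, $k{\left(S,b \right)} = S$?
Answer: $945809450496$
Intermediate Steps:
$y{\left(f \right)} = 2 f \left(-2 + f\right)$
$s = 70$ ($s = 2 \left(-5\right) \left(-2 - 5\right) = 2 \left(-5\right) \left(-7\right) = 70$)
$E{\left(g,z \right)} = 2 z^{2}$ ($E{\left(g,z \right)} = z^{2} \cdot 2 = 2 z^{2}$)
$\left(\left(-4\right) \left(-4\right) + E{\left(P,s \right)}\right)^{3} = \left(\left(-4\right) \left(-4\right) + 2 \cdot 70^{2}\right)^{3} = \left(16 + 2 \cdot 4900\right)^{3} = \left(16 + 9800\right)^{3} = 9816^{3} = 945809450496$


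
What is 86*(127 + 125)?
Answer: 21672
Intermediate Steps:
86*(127 + 125) = 86*252 = 21672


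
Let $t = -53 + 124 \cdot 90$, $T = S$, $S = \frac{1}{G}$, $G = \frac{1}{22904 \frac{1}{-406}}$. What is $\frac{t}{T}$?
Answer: $- \frac{322103}{1636} \approx -196.88$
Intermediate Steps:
$G = - \frac{29}{1636}$ ($G = \frac{1}{22904 \left(- \frac{1}{406}\right)} = \frac{1}{- \frac{1636}{29}} = - \frac{29}{1636} \approx -0.017726$)
$S = - \frac{1636}{29}$ ($S = \frac{1}{- \frac{29}{1636}} = - \frac{1636}{29} \approx -56.414$)
$T = - \frac{1636}{29} \approx -56.414$
$t = 11107$ ($t = -53 + 11160 = 11107$)
$\frac{t}{T} = \frac{11107}{- \frac{1636}{29}} = 11107 \left(- \frac{29}{1636}\right) = - \frac{322103}{1636}$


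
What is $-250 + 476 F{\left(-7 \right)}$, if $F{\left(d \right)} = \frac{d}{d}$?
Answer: $226$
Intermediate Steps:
$F{\left(d \right)} = 1$
$-250 + 476 F{\left(-7 \right)} = -250 + 476 \cdot 1 = -250 + 476 = 226$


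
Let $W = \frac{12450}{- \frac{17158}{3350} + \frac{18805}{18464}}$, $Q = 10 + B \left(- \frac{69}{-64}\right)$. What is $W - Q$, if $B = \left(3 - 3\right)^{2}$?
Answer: $- \frac{128770894270}{42301427} \approx -3044.1$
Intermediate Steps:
$B = 0$ ($B = 0^{2} = 0$)
$Q = 10$ ($Q = 10 + 0 \left(- \frac{69}{-64}\right) = 10 + 0 \left(\left(-69\right) \left(- \frac{1}{64}\right)\right) = 10 + 0 \cdot \frac{69}{64} = 10 + 0 = 10$)
$W = - \frac{128347880000}{42301427}$ ($W = \frac{12450}{\left(-17158\right) \frac{1}{3350} + 18805 \cdot \frac{1}{18464}} = \frac{12450}{- \frac{8579}{1675} + \frac{18805}{18464}} = \frac{12450}{- \frac{126904281}{30927200}} = 12450 \left(- \frac{30927200}{126904281}\right) = - \frac{128347880000}{42301427} \approx -3034.1$)
$W - Q = - \frac{128347880000}{42301427} - 10 = - \frac{128770894270}{42301427}$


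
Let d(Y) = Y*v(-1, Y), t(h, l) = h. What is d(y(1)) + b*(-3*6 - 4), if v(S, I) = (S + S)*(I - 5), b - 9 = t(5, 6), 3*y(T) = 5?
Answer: -2672/9 ≈ -296.89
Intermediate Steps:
y(T) = 5/3 (y(T) = (⅓)*5 = 5/3)
b = 14 (b = 9 + 5 = 14)
v(S, I) = 2*S*(-5 + I) (v(S, I) = (2*S)*(-5 + I) = 2*S*(-5 + I))
d(Y) = Y*(10 - 2*Y) (d(Y) = Y*(2*(-1)*(-5 + Y)) = Y*(10 - 2*Y))
d(y(1)) + b*(-3*6 - 4) = 2*(5/3)*(5 - 1*5/3) + 14*(-3*6 - 4) = 2*(5/3)*(5 - 5/3) + 14*(-18 - 4) = 2*(5/3)*(10/3) + 14*(-22) = 100/9 - 308 = -2672/9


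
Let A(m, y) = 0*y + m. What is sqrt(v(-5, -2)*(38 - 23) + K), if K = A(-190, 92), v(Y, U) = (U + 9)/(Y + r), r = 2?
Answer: 15*I ≈ 15.0*I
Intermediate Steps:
v(Y, U) = (9 + U)/(2 + Y) (v(Y, U) = (U + 9)/(Y + 2) = (9 + U)/(2 + Y))
A(m, y) = m (A(m, y) = 0 + m = m)
K = -190
sqrt(v(-5, -2)*(38 - 23) + K) = sqrt(((9 - 2)/(2 - 5))*(38 - 23) - 190) = sqrt((7/(-3))*15 - 190) = sqrt(-1/3*7*15 - 190) = sqrt(-7/3*15 - 190) = sqrt(-35 - 190) = sqrt(-225) = 15*I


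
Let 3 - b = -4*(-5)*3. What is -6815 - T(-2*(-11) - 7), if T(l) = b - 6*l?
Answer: -6668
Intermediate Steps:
b = -57 (b = 3 - (-4*(-5))*3 = 3 - 20*3 = 3 - 1*60 = 3 - 60 = -57)
T(l) = -57 - 6*l
-6815 - T(-2*(-11) - 7) = -6815 - (-57 - 6*(-2*(-11) - 7)) = -6815 - (-57 - 6*(22 - 7)) = -6815 - (-57 - 6*15) = -6815 - (-57 - 90) = -6815 - 1*(-147) = -6815 + 147 = -6668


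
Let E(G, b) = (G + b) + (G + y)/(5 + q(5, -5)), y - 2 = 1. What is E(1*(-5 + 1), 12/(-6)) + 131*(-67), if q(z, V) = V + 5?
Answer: -43916/5 ≈ -8783.2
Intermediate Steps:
q(z, V) = 5 + V
y = 3 (y = 2 + 1 = 3)
E(G, b) = ⅗ + b + 6*G/5 (E(G, b) = (G + b) + (G + 3)/(5 + (5 - 5)) = (G + b) + (3 + G)/(5 + 0) = (G + b) + (3 + G)/5 = (G + b) + (3 + G)*(⅕) = (G + b) + (⅗ + G/5) = ⅗ + b + 6*G/5)
E(1*(-5 + 1), 12/(-6)) + 131*(-67) = (⅗ + 12/(-6) + 6*(1*(-5 + 1))/5) + 131*(-67) = (⅗ + 12*(-⅙) + 6*(1*(-4))/5) - 8777 = (⅗ - 2 + (6/5)*(-4)) - 8777 = (⅗ - 2 - 24/5) - 8777 = -31/5 - 8777 = -43916/5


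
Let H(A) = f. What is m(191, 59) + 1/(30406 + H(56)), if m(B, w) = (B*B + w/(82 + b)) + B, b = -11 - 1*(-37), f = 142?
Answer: 15123684761/412398 ≈ 36673.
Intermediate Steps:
b = 26 (b = -11 + 37 = 26)
H(A) = 142
m(B, w) = B + B² + w/108 (m(B, w) = (B*B + w/(82 + 26)) + B = (B² + w/108) + B = B + B² + w/108)
m(191, 59) + 1/(30406 + H(56)) = (191 + 191² + (1/108)*59) + 1/(30406 + 142) = (191 + 36481 + 59/108) + 1/30548 = 3960635/108 + 1/30548 = 15123684761/412398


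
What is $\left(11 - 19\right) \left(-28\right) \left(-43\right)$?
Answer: $-9632$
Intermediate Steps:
$\left(11 - 19\right) \left(-28\right) \left(-43\right) = \left(-8\right) \left(-28\right) \left(-43\right) = 224 \left(-43\right) = -9632$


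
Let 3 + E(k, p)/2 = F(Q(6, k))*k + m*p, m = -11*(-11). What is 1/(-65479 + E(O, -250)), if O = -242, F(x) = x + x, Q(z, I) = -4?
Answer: -1/122113 ≈ -8.1891e-6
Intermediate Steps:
F(x) = 2*x
m = 121
E(k, p) = -6 - 16*k + 242*p (E(k, p) = -6 + 2*((2*(-4))*k + 121*p) = -6 + 2*(-8*k + 121*p) = -6 + (-16*k + 242*p) = -6 - 16*k + 242*p)
1/(-65479 + E(O, -250)) = 1/(-65479 + (-6 - 16*(-242) + 242*(-250))) = 1/(-65479 + (-6 + 3872 - 60500)) = 1/(-65479 - 56634) = 1/(-122113) = -1/122113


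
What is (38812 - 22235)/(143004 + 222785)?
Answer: 16577/365789 ≈ 0.045318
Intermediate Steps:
(38812 - 22235)/(143004 + 222785) = 16577/365789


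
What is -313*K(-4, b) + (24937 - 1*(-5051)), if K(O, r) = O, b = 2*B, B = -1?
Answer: 31240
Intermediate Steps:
b = -2 (b = 2*(-1) = -2)
-313*K(-4, b) + (24937 - 1*(-5051)) = -313*(-4) + (24937 - 1*(-5051)) = 1252 + (24937 + 5051) = 1252 + 29988 = 31240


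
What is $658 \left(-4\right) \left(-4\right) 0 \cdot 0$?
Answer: $0$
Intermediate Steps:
$658 \left(-4\right) \left(-4\right) 0 \cdot 0 = 658 \cdot 16 \cdot 0 \cdot 0 = 658 \cdot 0 \cdot 0 = 658 \cdot 0 = 0$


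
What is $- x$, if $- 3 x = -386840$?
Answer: $- \frac{386840}{3} \approx -1.2895 \cdot 10^{5}$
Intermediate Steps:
$x = \frac{386840}{3}$ ($x = \left(- \frac{1}{3}\right) \left(-386840\right) = \frac{386840}{3} \approx 1.2895 \cdot 10^{5}$)
$- x = \left(-1\right) \frac{386840}{3} = - \frac{386840}{3}$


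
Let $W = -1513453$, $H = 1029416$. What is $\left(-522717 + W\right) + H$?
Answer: $-1006754$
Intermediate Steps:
$\left(-522717 + W\right) + H = \left(-522717 - 1513453\right) + 1029416 = -2036170 + 1029416 = -1006754$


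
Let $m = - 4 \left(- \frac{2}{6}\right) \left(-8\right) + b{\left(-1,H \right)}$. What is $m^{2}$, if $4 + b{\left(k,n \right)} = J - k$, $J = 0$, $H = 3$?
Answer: $\frac{1681}{9} \approx 186.78$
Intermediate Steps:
$b{\left(k,n \right)} = -4 - k$ ($b{\left(k,n \right)} = -4 + \left(0 - k\right) = -4 - k$)
$m = - \frac{41}{3}$ ($m = - 4 \left(- \frac{2}{6}\right) \left(-8\right) - 3 = - 4 \left(\left(-2\right) \frac{1}{6}\right) \left(-8\right) + \left(-4 + 1\right) = \left(-4\right) \left(- \frac{1}{3}\right) \left(-8\right) - 3 = \frac{4}{3} \left(-8\right) - 3 = - \frac{32}{3} - 3 = - \frac{41}{3} \approx -13.667$)
$m^{2} = \left(- \frac{41}{3}\right)^{2} = \frac{1681}{9}$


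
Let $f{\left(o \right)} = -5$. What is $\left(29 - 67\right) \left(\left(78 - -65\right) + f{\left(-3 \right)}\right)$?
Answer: $-5244$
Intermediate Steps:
$\left(29 - 67\right) \left(\left(78 - -65\right) + f{\left(-3 \right)}\right) = \left(29 - 67\right) \left(\left(78 - -65\right) - 5\right) = - 38 \left(\left(78 + 65\right) - 5\right) = - 38 \left(143 - 5\right) = \left(-38\right) 138 = -5244$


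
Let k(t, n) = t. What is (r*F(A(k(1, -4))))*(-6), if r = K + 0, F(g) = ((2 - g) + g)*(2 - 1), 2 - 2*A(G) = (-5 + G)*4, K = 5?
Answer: -60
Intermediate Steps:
A(G) = 11 - 2*G (A(G) = 1 - (-5 + G)*4/2 = 1 - (-20 + 4*G)/2 = 1 + (10 - 2*G) = 11 - 2*G)
F(g) = 2 (F(g) = 2*1 = 2)
r = 5 (r = 5 + 0 = 5)
(r*F(A(k(1, -4))))*(-6) = (5*2)*(-6) = 10*(-6) = -60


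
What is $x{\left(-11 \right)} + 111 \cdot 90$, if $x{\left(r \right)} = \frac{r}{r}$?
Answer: $9991$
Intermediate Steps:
$x{\left(r \right)} = 1$
$x{\left(-11 \right)} + 111 \cdot 90 = 1 + 111 \cdot 90 = 1 + 9990 = 9991$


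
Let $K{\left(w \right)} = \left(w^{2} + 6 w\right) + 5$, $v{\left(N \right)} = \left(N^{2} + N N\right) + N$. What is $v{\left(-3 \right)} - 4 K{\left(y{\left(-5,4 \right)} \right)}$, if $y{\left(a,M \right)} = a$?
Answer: $15$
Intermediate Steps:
$v{\left(N \right)} = N + 2 N^{2}$ ($v{\left(N \right)} = \left(N^{2} + N^{2}\right) + N = 2 N^{2} + N = N + 2 N^{2}$)
$K{\left(w \right)} = 5 + w^{2} + 6 w$
$v{\left(-3 \right)} - 4 K{\left(y{\left(-5,4 \right)} \right)} = - 3 \left(1 + 2 \left(-3\right)\right) - 4 \left(5 + \left(-5\right)^{2} + 6 \left(-5\right)\right) = - 3 \left(1 - 6\right) - 4 \left(5 + 25 - 30\right) = \left(-3\right) \left(-5\right) - 0 = 15 + 0 = 15$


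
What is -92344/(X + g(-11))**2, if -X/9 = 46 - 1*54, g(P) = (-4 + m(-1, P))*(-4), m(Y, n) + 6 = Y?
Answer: -11543/1682 ≈ -6.8627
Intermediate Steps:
m(Y, n) = -6 + Y
g(P) = 44 (g(P) = (-4 + (-6 - 1))*(-4) = (-4 - 7)*(-4) = -11*(-4) = 44)
X = 72 (X = -9*(46 - 1*54) = -9*(46 - 54) = -9*(-8) = 72)
-92344/(X + g(-11))**2 = -92344/(72 + 44)**2 = -92344/(116**2) = -92344/13456 = -92344*1/13456 = -11543/1682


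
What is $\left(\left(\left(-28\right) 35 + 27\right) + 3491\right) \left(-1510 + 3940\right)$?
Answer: $6167340$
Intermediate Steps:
$\left(\left(\left(-28\right) 35 + 27\right) + 3491\right) \left(-1510 + 3940\right) = \left(\left(-980 + 27\right) + 3491\right) 2430 = \left(-953 + 3491\right) 2430 = 2538 \cdot 2430 = 6167340$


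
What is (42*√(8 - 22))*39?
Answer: 1638*I*√14 ≈ 6128.8*I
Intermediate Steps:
(42*√(8 - 22))*39 = (42*√(-14))*39 = (42*(I*√14))*39 = (42*I*√14)*39 = 1638*I*√14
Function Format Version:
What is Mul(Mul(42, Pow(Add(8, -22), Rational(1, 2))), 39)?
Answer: Mul(1638, I, Pow(14, Rational(1, 2))) ≈ Mul(6128.8, I)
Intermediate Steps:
Mul(Mul(42, Pow(Add(8, -22), Rational(1, 2))), 39) = Mul(Mul(42, Pow(-14, Rational(1, 2))), 39) = Mul(Mul(42, Mul(I, Pow(14, Rational(1, 2)))), 39) = Mul(Mul(42, I, Pow(14, Rational(1, 2))), 39) = Mul(1638, I, Pow(14, Rational(1, 2)))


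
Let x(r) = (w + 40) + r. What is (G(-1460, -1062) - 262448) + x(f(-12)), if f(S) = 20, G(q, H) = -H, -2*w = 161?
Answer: -522813/2 ≈ -2.6141e+5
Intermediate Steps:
w = -161/2 (w = -½*161 = -161/2 ≈ -80.500)
x(r) = -81/2 + r (x(r) = (-161/2 + 40) + r = -81/2 + r)
(G(-1460, -1062) - 262448) + x(f(-12)) = (-1*(-1062) - 262448) + (-81/2 + 20) = (1062 - 262448) - 41/2 = -261386 - 41/2 = -522813/2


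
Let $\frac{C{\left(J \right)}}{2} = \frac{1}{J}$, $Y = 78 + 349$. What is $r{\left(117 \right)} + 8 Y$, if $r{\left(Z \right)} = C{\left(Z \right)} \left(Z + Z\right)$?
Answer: $3420$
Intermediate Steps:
$Y = 427$
$C{\left(J \right)} = \frac{2}{J}$
$r{\left(Z \right)} = 4$ ($r{\left(Z \right)} = \frac{2}{Z} \left(Z + Z\right) = \frac{2}{Z} 2 Z = 4$)
$r{\left(117 \right)} + 8 Y = 4 + 8 \cdot 427 = 4 + 3416 = 3420$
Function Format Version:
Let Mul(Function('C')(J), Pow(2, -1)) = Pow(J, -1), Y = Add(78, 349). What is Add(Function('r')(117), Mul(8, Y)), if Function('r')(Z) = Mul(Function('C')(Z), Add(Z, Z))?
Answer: 3420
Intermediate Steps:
Y = 427
Function('C')(J) = Mul(2, Pow(J, -1))
Function('r')(Z) = 4 (Function('r')(Z) = Mul(Mul(2, Pow(Z, -1)), Add(Z, Z)) = Mul(Mul(2, Pow(Z, -1)), Mul(2, Z)) = 4)
Add(Function('r')(117), Mul(8, Y)) = Add(4, Mul(8, 427)) = Add(4, 3416) = 3420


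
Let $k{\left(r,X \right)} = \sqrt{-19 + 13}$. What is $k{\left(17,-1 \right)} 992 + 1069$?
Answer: $1069 + 992 i \sqrt{6} \approx 1069.0 + 2429.9 i$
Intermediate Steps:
$k{\left(r,X \right)} = i \sqrt{6}$ ($k{\left(r,X \right)} = \sqrt{-6} = i \sqrt{6}$)
$k{\left(17,-1 \right)} 992 + 1069 = i \sqrt{6} \cdot 992 + 1069 = 992 i \sqrt{6} + 1069 = 1069 + 992 i \sqrt{6}$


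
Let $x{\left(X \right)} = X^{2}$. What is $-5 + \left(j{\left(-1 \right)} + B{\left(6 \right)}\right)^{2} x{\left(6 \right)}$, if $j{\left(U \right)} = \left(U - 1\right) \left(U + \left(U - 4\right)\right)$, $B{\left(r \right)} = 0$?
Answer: $5179$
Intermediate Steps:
$j{\left(U \right)} = \left(-1 + U\right) \left(-4 + 2 U\right)$ ($j{\left(U \right)} = \left(-1 + U\right) \left(U + \left(-4 + U\right)\right) = \left(-1 + U\right) \left(-4 + 2 U\right)$)
$-5 + \left(j{\left(-1 \right)} + B{\left(6 \right)}\right)^{2} x{\left(6 \right)} = -5 + \left(\left(4 - -6 + 2 \left(-1\right)^{2}\right) + 0\right)^{2} \cdot 6^{2} = -5 + \left(\left(4 + 6 + 2 \cdot 1\right) + 0\right)^{2} \cdot 36 = -5 + \left(\left(4 + 6 + 2\right) + 0\right)^{2} \cdot 36 = -5 + \left(12 + 0\right)^{2} \cdot 36 = -5 + 12^{2} \cdot 36 = -5 + 144 \cdot 36 = -5 + 5184 = 5179$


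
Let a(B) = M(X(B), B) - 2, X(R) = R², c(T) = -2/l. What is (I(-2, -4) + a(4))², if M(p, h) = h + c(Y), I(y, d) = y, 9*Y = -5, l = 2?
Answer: 1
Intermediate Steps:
Y = -5/9 (Y = (⅑)*(-5) = -5/9 ≈ -0.55556)
c(T) = -1 (c(T) = -2/2 = -2*½ = -1)
M(p, h) = -1 + h (M(p, h) = h - 1 = -1 + h)
a(B) = -3 + B (a(B) = (-1 + B) - 2 = -3 + B)
(I(-2, -4) + a(4))² = (-2 + (-3 + 4))² = (-2 + 1)² = (-1)² = 1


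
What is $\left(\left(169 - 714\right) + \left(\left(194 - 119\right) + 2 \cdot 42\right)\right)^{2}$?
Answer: $148996$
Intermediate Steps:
$\left(\left(169 - 714\right) + \left(\left(194 - 119\right) + 2 \cdot 42\right)\right)^{2} = \left(\left(169 - 714\right) + \left(75 + 84\right)\right)^{2} = \left(-545 + 159\right)^{2} = \left(-386\right)^{2} = 148996$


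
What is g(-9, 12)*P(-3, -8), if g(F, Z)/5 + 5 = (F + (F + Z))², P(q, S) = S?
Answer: -1240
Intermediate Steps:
g(F, Z) = -25 + 5*(Z + 2*F)² (g(F, Z) = -25 + 5*(F + (F + Z))² = -25 + 5*(Z + 2*F)²)
g(-9, 12)*P(-3, -8) = (-25 + 5*(12 + 2*(-9))²)*(-8) = (-25 + 5*(12 - 18)²)*(-8) = (-25 + 5*(-6)²)*(-8) = (-25 + 5*36)*(-8) = (-25 + 180)*(-8) = 155*(-8) = -1240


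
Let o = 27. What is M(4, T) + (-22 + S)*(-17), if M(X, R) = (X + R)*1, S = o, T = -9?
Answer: -90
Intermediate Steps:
S = 27
M(X, R) = R + X (M(X, R) = (R + X)*1 = R + X)
M(4, T) + (-22 + S)*(-17) = (-9 + 4) + (-22 + 27)*(-17) = -5 + 5*(-17) = -5 - 85 = -90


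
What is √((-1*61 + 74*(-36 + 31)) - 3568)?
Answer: I*√3999 ≈ 63.238*I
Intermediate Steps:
√((-1*61 + 74*(-36 + 31)) - 3568) = √((-61 + 74*(-5)) - 3568) = √((-61 - 370) - 3568) = √(-431 - 3568) = √(-3999) = I*√3999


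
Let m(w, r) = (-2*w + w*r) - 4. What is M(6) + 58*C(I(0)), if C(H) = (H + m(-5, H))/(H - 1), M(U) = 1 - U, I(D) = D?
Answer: -353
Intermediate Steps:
m(w, r) = -4 - 2*w + r*w (m(w, r) = (-2*w + r*w) - 4 = -4 - 2*w + r*w)
C(H) = (6 - 4*H)/(-1 + H) (C(H) = (H + (-4 - 2*(-5) + H*(-5)))/(H - 1) = (H + (-4 + 10 - 5*H))/(-1 + H) = (H + (6 - 5*H))/(-1 + H) = (6 - 4*H)/(-1 + H))
M(6) + 58*C(I(0)) = (1 - 1*6) + 58*(2*(3 - 2*0)/(-1 + 0)) = (1 - 6) + 58*(2*(3 + 0)/(-1)) = -5 + 58*(2*(-1)*3) = -5 + 58*(-6) = -5 - 348 = -353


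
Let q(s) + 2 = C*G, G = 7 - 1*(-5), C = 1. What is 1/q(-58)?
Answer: ⅒ ≈ 0.10000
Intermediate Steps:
G = 12 (G = 7 + 5 = 12)
q(s) = 10 (q(s) = -2 + 1*12 = -2 + 12 = 10)
1/q(-58) = 1/10 = ⅒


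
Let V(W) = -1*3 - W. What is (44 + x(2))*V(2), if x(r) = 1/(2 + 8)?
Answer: -441/2 ≈ -220.50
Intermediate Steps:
V(W) = -3 - W
x(r) = 1/10
(44 + x(2))*V(2) = (44 + 1/10)*(-3 - 1*2) = 441*(-3 - 2)/10 = (441/10)*(-5) = -441/2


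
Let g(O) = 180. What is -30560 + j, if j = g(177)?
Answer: -30380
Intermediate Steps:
j = 180
-30560 + j = -30560 + 180 = -30380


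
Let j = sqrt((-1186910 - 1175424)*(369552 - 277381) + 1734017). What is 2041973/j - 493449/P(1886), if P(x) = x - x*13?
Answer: 164483/7544 - 2041973*I*sqrt(217736953097)/217736953097 ≈ 21.803 - 4.3761*I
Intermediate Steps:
P(x) = -12*x (P(x) = x - 13*x = -12*x)
j = I*sqrt(217736953097) (j = sqrt(-2362334*92171 + 1734017) = sqrt(-217738687114 + 1734017) = sqrt(-217736953097) = I*sqrt(217736953097) ≈ 4.6662e+5*I)
2041973/j - 493449/P(1886) = 2041973/((I*sqrt(217736953097))) - 493449/((-12*1886)) = 2041973*(-I*sqrt(217736953097)/217736953097) - 493449/(-22632) = -2041973*I*sqrt(217736953097)/217736953097 - 493449*(-1/22632) = -2041973*I*sqrt(217736953097)/217736953097 + 164483/7544 = 164483/7544 - 2041973*I*sqrt(217736953097)/217736953097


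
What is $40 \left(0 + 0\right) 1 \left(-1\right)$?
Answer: $0$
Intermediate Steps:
$40 \left(0 + 0\right) 1 \left(-1\right) = 40 \cdot 0 \cdot 1 \left(-1\right) = 40 \cdot 0 \left(-1\right) = 0 \left(-1\right) = 0$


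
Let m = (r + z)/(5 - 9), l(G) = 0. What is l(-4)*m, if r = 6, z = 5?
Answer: 0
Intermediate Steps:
m = -11/4 (m = (6 + 5)/(5 - 9) = 11/(-4) = 11*(-1/4) = -11/4 ≈ -2.7500)
l(-4)*m = 0*(-11/4) = 0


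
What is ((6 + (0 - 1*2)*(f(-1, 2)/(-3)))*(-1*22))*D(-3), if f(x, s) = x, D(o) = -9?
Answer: 1056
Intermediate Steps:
((6 + (0 - 1*2)*(f(-1, 2)/(-3)))*(-1*22))*D(-3) = ((6 + (0 - 1*2)*(-1/(-3)))*(-1*22))*(-9) = ((6 + (0 - 2)*(-1*(-⅓)))*(-22))*(-9) = ((6 - 2*⅓)*(-22))*(-9) = ((6 - ⅔)*(-22))*(-9) = ((16/3)*(-22))*(-9) = -352/3*(-9) = 1056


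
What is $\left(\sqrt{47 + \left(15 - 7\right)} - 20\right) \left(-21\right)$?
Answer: $420 - 21 \sqrt{55} \approx 264.26$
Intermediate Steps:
$\left(\sqrt{47 + \left(15 - 7\right)} - 20\right) \left(-21\right) = \left(\sqrt{47 + 8} - 20\right) \left(-21\right) = \left(\sqrt{55} - 20\right) \left(-21\right) = \left(-20 + \sqrt{55}\right) \left(-21\right) = 420 - 21 \sqrt{55}$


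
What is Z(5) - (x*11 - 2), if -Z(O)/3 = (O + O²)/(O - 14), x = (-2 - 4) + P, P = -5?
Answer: 133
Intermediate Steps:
x = -11 (x = (-2 - 4) - 5 = -6 - 5 = -11)
Z(O) = -3*(O + O²)/(-14 + O) (Z(O) = -3*(O + O²)/(O - 14) = -3*(O + O²)/(-14 + O))
Z(5) - (x*11 - 2) = -3*5*(1 + 5)/(-14 + 5) - (-11*11 - 2) = -3*5*6/(-9) - (-121 - 2) = -3*5*(-⅑)*6 - 1*(-123) = 10 + 123 = 133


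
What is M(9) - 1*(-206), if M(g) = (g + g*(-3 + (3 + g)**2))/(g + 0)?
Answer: 348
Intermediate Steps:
M(g) = (g + g*(-3 + (3 + g)**2))/g
M(9) - 1*(-206) = (-2 + (3 + 9)**2) - 1*(-206) = (-2 + 12**2) + 206 = (-2 + 144) + 206 = 142 + 206 = 348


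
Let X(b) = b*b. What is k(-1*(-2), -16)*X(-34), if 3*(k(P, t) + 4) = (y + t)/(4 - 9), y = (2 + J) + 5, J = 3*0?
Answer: -19652/5 ≈ -3930.4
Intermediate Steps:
J = 0
y = 7 (y = (2 + 0) + 5 = 2 + 5 = 7)
X(b) = b²
k(P, t) = -67/15 - t/15 (k(P, t) = -4 + ((7 + t)/(4 - 9))/3 = -4 + ((7 + t)/(-5))/3 = -4 + ((7 + t)*(-⅕))/3 = -4 + (-7/5 - t/5)/3 = -4 + (-7/15 - t/15) = -67/15 - t/15)
k(-1*(-2), -16)*X(-34) = (-67/15 - 1/15*(-16))*(-34)² = (-67/15 + 16/15)*1156 = -17/5*1156 = -19652/5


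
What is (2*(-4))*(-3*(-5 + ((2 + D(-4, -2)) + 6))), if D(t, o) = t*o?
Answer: 264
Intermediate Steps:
D(t, o) = o*t
(2*(-4))*(-3*(-5 + ((2 + D(-4, -2)) + 6))) = (2*(-4))*(-3*(-5 + ((2 - 2*(-4)) + 6))) = -(-24)*(-5 + ((2 + 8) + 6)) = -(-24)*(-5 + (10 + 6)) = -(-24)*(-5 + 16) = -(-24)*11 = -8*(-33) = 264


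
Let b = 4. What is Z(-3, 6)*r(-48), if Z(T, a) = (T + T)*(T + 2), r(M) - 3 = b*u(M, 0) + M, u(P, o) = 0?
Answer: -270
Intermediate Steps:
r(M) = 3 + M (r(M) = 3 + (4*0 + M) = 3 + (0 + M) = 3 + M)
Z(T, a) = 2*T*(2 + T) (Z(T, a) = (2*T)*(2 + T) = 2*T*(2 + T))
Z(-3, 6)*r(-48) = (2*(-3)*(2 - 3))*(3 - 48) = (2*(-3)*(-1))*(-45) = 6*(-45) = -270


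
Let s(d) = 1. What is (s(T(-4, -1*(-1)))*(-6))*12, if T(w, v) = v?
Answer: -72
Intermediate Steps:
(s(T(-4, -1*(-1)))*(-6))*12 = (1*(-6))*12 = -6*12 = -72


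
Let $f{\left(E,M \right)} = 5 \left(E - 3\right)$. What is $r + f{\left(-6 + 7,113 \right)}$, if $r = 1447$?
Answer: $1437$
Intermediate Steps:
$f{\left(E,M \right)} = -15 + 5 E$ ($f{\left(E,M \right)} = 5 \left(-3 + E\right) = -15 + 5 E$)
$r + f{\left(-6 + 7,113 \right)} = 1447 - \left(15 - 5 \left(-6 + 7\right)\right) = 1447 + \left(-15 + 5 \cdot 1\right) = 1447 + \left(-15 + 5\right) = 1447 - 10 = 1437$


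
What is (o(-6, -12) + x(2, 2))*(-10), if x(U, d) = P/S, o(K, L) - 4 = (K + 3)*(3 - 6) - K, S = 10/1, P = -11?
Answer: -179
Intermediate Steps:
S = 10 (S = 10*1 = 10)
o(K, L) = -5 - 4*K (o(K, L) = 4 + ((K + 3)*(3 - 6) - K) = 4 + ((3 + K)*(-3) - K) = 4 + ((-9 - 3*K) - K) = 4 + (-9 - 4*K) = -5 - 4*K)
x(U, d) = -11/10
(o(-6, -12) + x(2, 2))*(-10) = ((-5 - 4*(-6)) - 11/10)*(-10) = ((-5 + 24) - 11/10)*(-10) = (19 - 11/10)*(-10) = (179/10)*(-10) = -179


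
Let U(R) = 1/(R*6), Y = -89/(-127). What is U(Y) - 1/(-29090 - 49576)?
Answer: 277531/1166879 ≈ 0.23784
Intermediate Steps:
Y = 89/127 (Y = -89*(-1/127) = 89/127 ≈ 0.70079)
U(R) = 1/(6*R)
U(Y) - 1/(-29090 - 49576) = 1/(6*(89/127)) - 1/(-29090 - 49576) = (⅙)*(127/89) - 1/(-78666) = 127/534 - 1*(-1/78666) = 127/534 + 1/78666 = 277531/1166879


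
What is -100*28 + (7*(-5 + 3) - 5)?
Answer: -2819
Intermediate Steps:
-100*28 + (7*(-5 + 3) - 5) = -2800 + (7*(-2) - 5) = -2800 + (-14 - 5) = -2800 - 19 = -2819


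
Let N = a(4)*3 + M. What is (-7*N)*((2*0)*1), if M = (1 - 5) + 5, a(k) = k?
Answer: 0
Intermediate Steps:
M = 1 (M = -4 + 5 = 1)
N = 13 (N = 4*3 + 1 = 12 + 1 = 13)
(-7*N)*((2*0)*1) = (-7*13)*((2*0)*1) = -0 = -91*0 = 0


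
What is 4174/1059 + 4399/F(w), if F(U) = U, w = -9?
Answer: -1540325/3177 ≈ -484.84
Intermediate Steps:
4174/1059 + 4399/F(w) = 4174/1059 + 4399/(-9) = 4174*(1/1059) + 4399*(-⅑) = 4174/1059 - 4399/9 = -1540325/3177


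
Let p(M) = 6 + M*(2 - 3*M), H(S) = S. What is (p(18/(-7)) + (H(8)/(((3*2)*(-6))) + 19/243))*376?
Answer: -85617080/11907 ≈ -7190.5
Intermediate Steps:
(p(18/(-7)) + (H(8)/(((3*2)*(-6))) + 19/243))*376 = ((6 - 3*(18/(-7))² + 2*(18/(-7))) + (8/(((3*2)*(-6))) + 19/243))*376 = ((6 - 3*(18*(-⅐))² + 2*(18*(-⅐))) + (8/((6*(-6))) + 19*(1/243)))*376 = ((6 - 3*(-18/7)² + 2*(-18/7)) + (8/(-36) + 19/243))*376 = ((6 - 3*324/49 - 36/7) + (8*(-1/36) + 19/243))*376 = ((6 - 972/49 - 36/7) + (-2/9 + 19/243))*376 = (-930/49 - 35/243)*376 = -227705/11907*376 = -85617080/11907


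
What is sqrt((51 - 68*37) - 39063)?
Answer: 2*I*sqrt(10382) ≈ 203.78*I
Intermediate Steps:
sqrt((51 - 68*37) - 39063) = sqrt((51 - 2516) - 39063) = sqrt(-2465 - 39063) = sqrt(-41528) = 2*I*sqrt(10382)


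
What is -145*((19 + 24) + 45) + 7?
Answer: -12753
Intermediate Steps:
-145*((19 + 24) + 45) + 7 = -145*(43 + 45) + 7 = -145*88 + 7 = -12760 + 7 = -12753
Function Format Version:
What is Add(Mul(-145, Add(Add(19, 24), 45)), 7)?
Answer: -12753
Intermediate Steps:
Add(Mul(-145, Add(Add(19, 24), 45)), 7) = Add(Mul(-145, Add(43, 45)), 7) = Add(Mul(-145, 88), 7) = Add(-12760, 7) = -12753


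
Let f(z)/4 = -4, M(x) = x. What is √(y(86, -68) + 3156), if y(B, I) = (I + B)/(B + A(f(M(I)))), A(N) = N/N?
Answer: 9*√32770/29 ≈ 56.180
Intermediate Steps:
f(z) = -16 (f(z) = 4*(-4) = -16)
A(N) = 1
y(B, I) = (B + I)/(1 + B) (y(B, I) = (I + B)/(B + 1) = (B + I)/(1 + B))
√(y(86, -68) + 3156) = √((86 - 68)/(1 + 86) + 3156) = √(18/87 + 3156) = √((1/87)*18 + 3156) = √(6/29 + 3156) = √(91530/29) = 9*√32770/29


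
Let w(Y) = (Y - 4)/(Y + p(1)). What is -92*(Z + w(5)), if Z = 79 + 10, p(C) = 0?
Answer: -41032/5 ≈ -8206.4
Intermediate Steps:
Z = 89
w(Y) = (-4 + Y)/Y (w(Y) = (Y - 4)/(Y + 0) = (-4 + Y)/Y)
-92*(Z + w(5)) = -92*(89 + (-4 + 5)/5) = -92*(89 + (1/5)*1) = -92*(89 + 1/5) = -92*446/5 = -41032/5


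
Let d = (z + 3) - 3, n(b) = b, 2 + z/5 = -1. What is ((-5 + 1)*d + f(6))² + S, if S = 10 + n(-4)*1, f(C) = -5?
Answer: 3031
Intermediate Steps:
z = -15 (z = -10 + 5*(-1) = -10 - 5 = -15)
d = -15 (d = (-15 + 3) - 3 = -12 - 3 = -15)
S = 6 (S = 10 - 4*1 = 10 - 4 = 6)
((-5 + 1)*d + f(6))² + S = ((-5 + 1)*(-15) - 5)² + 6 = (-4*(-15) - 5)² + 6 = (60 - 5)² + 6 = 55² + 6 = 3025 + 6 = 3031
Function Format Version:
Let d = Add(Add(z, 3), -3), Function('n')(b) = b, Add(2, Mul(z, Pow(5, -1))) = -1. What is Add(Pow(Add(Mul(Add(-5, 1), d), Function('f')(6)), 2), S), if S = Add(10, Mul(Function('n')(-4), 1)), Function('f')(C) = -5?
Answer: 3031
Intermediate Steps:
z = -15 (z = Add(-10, Mul(5, -1)) = Add(-10, -5) = -15)
d = -15 (d = Add(Add(-15, 3), -3) = Add(-12, -3) = -15)
S = 6 (S = Add(10, Mul(-4, 1)) = Add(10, -4) = 6)
Add(Pow(Add(Mul(Add(-5, 1), d), Function('f')(6)), 2), S) = Add(Pow(Add(Mul(Add(-5, 1), -15), -5), 2), 6) = Add(Pow(Add(Mul(-4, -15), -5), 2), 6) = Add(Pow(Add(60, -5), 2), 6) = Add(Pow(55, 2), 6) = Add(3025, 6) = 3031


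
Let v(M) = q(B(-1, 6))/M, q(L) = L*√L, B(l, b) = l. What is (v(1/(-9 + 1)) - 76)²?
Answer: 5712 - 1216*I ≈ 5712.0 - 1216.0*I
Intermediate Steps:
q(L) = L^(3/2)
v(M) = -I/M (v(M) = (-1)^(3/2)/M = (-I)/M = -I/M)
(v(1/(-9 + 1)) - 76)² = (-I/(1/(-9 + 1)) - 76)² = (-I/(1/(-8)) - 76)² = (-I/(-⅛) - 76)² = (-1*I*(-8) - 76)² = (8*I - 76)² = (-76 + 8*I)²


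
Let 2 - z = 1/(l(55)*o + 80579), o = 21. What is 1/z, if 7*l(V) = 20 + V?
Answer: 80804/161607 ≈ 0.50000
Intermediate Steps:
l(V) = 20/7 + V/7 (l(V) = (20 + V)/7 = 20/7 + V/7)
z = 161607/80804 (z = 2 - 1/((20/7 + (⅐)*55)*21 + 80579) = 2 - 1/((20/7 + 55/7)*21 + 80579) = 2 - 1/((75/7)*21 + 80579) = 2 - 1/(225 + 80579) = 2 - 1/80804 = 161607/80804 ≈ 2.0000)
1/z = 1/(161607/80804) = 80804/161607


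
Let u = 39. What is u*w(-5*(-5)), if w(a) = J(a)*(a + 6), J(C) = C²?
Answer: 755625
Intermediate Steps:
w(a) = a²*(6 + a) (w(a) = a²*(a + 6) = a²*(6 + a))
u*w(-5*(-5)) = 39*((-5*(-5))²*(6 - 5*(-5))) = 39*(25²*(6 + 25)) = 39*(625*31) = 39*19375 = 755625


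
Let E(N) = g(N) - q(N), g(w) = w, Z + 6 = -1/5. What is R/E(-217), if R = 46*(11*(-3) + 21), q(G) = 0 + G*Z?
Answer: 230/651 ≈ 0.35330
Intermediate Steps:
Z = -31/5 (Z = -6 - 1/5 = -31/5 ≈ -6.2000)
q(G) = -31*G/5 (q(G) = 0 + G*(-31/5) = 0 - 31*G/5 = -31*G/5)
R = -552 (R = 46*(-33 + 21) = 46*(-12) = -552)
E(N) = 36*N/5 (E(N) = N - (-31)*N/5 = N + 31*N/5 = 36*N/5)
R/E(-217) = -552/((36/5)*(-217)) = -552/(-7812/5) = -552*(-5/7812) = 230/651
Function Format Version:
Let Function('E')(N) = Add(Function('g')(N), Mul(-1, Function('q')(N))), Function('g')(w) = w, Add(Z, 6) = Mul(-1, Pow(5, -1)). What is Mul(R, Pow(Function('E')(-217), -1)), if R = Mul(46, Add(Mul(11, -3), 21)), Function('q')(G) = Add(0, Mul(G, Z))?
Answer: Rational(230, 651) ≈ 0.35330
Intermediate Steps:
Z = Rational(-31, 5) (Z = Add(-6, Mul(-1, Pow(5, -1))) = Add(-6, Mul(-1, Rational(1, 5))) = Add(-6, Rational(-1, 5)) = Rational(-31, 5) ≈ -6.2000)
Function('q')(G) = Mul(Rational(-31, 5), G) (Function('q')(G) = Add(0, Mul(G, Rational(-31, 5))) = Add(0, Mul(Rational(-31, 5), G)) = Mul(Rational(-31, 5), G))
R = -552 (R = Mul(46, Add(-33, 21)) = Mul(46, -12) = -552)
Function('E')(N) = Mul(Rational(36, 5), N) (Function('E')(N) = Add(N, Mul(-1, Mul(Rational(-31, 5), N))) = Add(N, Mul(Rational(31, 5), N)) = Mul(Rational(36, 5), N))
Mul(R, Pow(Function('E')(-217), -1)) = Mul(-552, Pow(Mul(Rational(36, 5), -217), -1)) = Mul(-552, Pow(Rational(-7812, 5), -1)) = Mul(-552, Rational(-5, 7812)) = Rational(230, 651)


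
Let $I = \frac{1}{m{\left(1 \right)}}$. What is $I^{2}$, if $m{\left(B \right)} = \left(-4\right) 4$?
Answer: $\frac{1}{256} \approx 0.0039063$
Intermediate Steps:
$m{\left(B \right)} = -16$
$I = - \frac{1}{16}$ ($I = \frac{1}{-16} = - \frac{1}{16} \approx -0.0625$)
$I^{2} = \left(- \frac{1}{16}\right)^{2} = \frac{1}{256}$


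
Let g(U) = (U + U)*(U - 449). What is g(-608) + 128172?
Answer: 1413484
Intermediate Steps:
g(U) = 2*U*(-449 + U) (g(U) = (2*U)*(-449 + U) = 2*U*(-449 + U))
g(-608) + 128172 = 2*(-608)*(-449 - 608) + 128172 = 2*(-608)*(-1057) + 128172 = 1285312 + 128172 = 1413484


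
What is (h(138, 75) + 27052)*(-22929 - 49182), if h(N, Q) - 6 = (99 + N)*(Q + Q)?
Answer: -4514725488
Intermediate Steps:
h(N, Q) = 6 + 2*Q*(99 + N) (h(N, Q) = 6 + (99 + N)*(Q + Q) = 6 + (99 + N)*(2*Q) = 6 + 2*Q*(99 + N))
(h(138, 75) + 27052)*(-22929 - 49182) = ((6 + 198*75 + 2*138*75) + 27052)*(-22929 - 49182) = ((6 + 14850 + 20700) + 27052)*(-72111) = (35556 + 27052)*(-72111) = 62608*(-72111) = -4514725488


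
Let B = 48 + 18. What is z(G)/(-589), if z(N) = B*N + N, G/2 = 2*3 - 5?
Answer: -134/589 ≈ -0.22750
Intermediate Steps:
B = 66
G = 2 (G = 2*(2*3 - 5) = 2*(6 - 5) = 2*1 = 2)
z(N) = 67*N (z(N) = 66*N + N = 67*N)
z(G)/(-589) = (67*2)/(-589) = 134*(-1/589) = -134/589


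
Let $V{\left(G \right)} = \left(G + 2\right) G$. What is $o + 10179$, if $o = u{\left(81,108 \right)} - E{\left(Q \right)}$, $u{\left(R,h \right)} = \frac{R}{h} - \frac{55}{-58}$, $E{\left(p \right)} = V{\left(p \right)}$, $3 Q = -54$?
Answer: $\frac{1147553}{116} \approx 9892.7$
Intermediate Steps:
$Q = -18$ ($Q = \frac{1}{3} \left(-54\right) = -18$)
$V{\left(G \right)} = G \left(2 + G\right)$ ($V{\left(G \right)} = \left(2 + G\right) G = G \left(2 + G\right)$)
$E{\left(p \right)} = p \left(2 + p\right)$
$u{\left(R,h \right)} = \frac{55}{58} + \frac{R}{h}$ ($u{\left(R,h \right)} = \frac{R}{h} - - \frac{55}{58} = \frac{R}{h} + \frac{55}{58} = \frac{55}{58} + \frac{R}{h}$)
$o = - \frac{33211}{116}$ ($o = \left(\frac{55}{58} + \frac{81}{108}\right) - - 18 \left(2 - 18\right) = \left(\frac{55}{58} + 81 \cdot \frac{1}{108}\right) - \left(-18\right) \left(-16\right) = \left(\frac{55}{58} + \frac{3}{4}\right) - 288 = \frac{197}{116} - 288 = - \frac{33211}{116} \approx -286.3$)
$o + 10179 = - \frac{33211}{116} + 10179 = \frac{1147553}{116}$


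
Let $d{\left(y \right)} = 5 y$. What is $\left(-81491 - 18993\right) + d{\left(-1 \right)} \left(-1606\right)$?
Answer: $-92454$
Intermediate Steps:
$\left(-81491 - 18993\right) + d{\left(-1 \right)} \left(-1606\right) = \left(-81491 - 18993\right) + 5 \left(-1\right) \left(-1606\right) = -100484 - -8030 = -100484 + 8030 = -92454$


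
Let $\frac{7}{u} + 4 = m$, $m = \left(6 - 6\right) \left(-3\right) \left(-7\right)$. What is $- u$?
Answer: $\frac{7}{4} \approx 1.75$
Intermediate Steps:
$m = 0$ ($m = \left(6 - 6\right) \left(-3\right) \left(-7\right) = 0 \left(-3\right) \left(-7\right) = 0 \left(-7\right) = 0$)
$u = - \frac{7}{4}$ ($u = \frac{7}{-4 + 0} = \frac{7}{-4} = 7 \left(- \frac{1}{4}\right) = - \frac{7}{4} \approx -1.75$)
$- u = \left(-1\right) \left(- \frac{7}{4}\right) = \frac{7}{4}$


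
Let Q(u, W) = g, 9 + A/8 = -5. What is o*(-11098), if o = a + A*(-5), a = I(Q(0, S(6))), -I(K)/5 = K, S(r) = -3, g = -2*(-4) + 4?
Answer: -5549000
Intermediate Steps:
A = -112 (A = -72 + 8*(-5) = -72 - 40 = -112)
g = 12 (g = 8 + 4 = 12)
Q(u, W) = 12
I(K) = -5*K
a = -60 (a = -5*12 = -60)
o = 500 (o = -60 - 112*(-5) = -60 + 560 = 500)
o*(-11098) = 500*(-11098) = -5549000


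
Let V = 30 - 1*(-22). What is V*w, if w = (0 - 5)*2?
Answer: -520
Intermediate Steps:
V = 52 (V = 30 + 22 = 52)
w = -10 (w = -5*2 = -10)
V*w = 52*(-10) = -520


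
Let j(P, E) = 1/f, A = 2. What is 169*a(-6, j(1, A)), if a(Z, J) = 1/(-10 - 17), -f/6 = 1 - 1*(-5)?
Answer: -169/27 ≈ -6.2593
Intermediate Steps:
f = -36 (f = -6*(1 - 1*(-5)) = -6*(1 + 5) = -6*6 = -36)
j(P, E) = -1/36 (j(P, E) = 1/(-36) = -1/36)
a(Z, J) = -1/27 (a(Z, J) = 1/(-27) = -1/27)
169*a(-6, j(1, A)) = 169*(-1/27) = -169/27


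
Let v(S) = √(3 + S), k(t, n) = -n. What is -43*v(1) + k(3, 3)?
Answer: -89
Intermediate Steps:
-43*v(1) + k(3, 3) = -43*√(3 + 1) - 1*3 = -43*√4 - 3 = -43*2 - 3 = -86 - 3 = -89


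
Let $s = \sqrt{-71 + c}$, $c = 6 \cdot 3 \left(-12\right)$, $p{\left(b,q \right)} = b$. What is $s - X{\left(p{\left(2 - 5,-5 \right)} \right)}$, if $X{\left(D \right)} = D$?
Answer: $3 + i \sqrt{287} \approx 3.0 + 16.941 i$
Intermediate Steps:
$c = -216$ ($c = 18 \left(-12\right) = -216$)
$s = i \sqrt{287}$ ($s = \sqrt{-71 - 216} = \sqrt{-287} = i \sqrt{287} \approx 16.941 i$)
$s - X{\left(p{\left(2 - 5,-5 \right)} \right)} = i \sqrt{287} - \left(2 - 5\right) = i \sqrt{287} - -3 = i \sqrt{287} + 3 = 3 + i \sqrt{287}$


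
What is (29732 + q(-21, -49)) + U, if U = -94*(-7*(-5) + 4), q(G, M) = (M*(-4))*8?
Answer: 27634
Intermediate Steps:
q(G, M) = -32*M (q(G, M) = -4*M*8 = -32*M)
U = -3666 (U = -94*(35 + 4) = -94*39 = -3666)
(29732 + q(-21, -49)) + U = (29732 - 32*(-49)) - 3666 = (29732 + 1568) - 3666 = 31300 - 3666 = 27634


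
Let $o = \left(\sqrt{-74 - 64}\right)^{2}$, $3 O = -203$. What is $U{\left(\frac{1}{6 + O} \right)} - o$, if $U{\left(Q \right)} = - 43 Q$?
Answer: $\frac{25659}{185} \approx 138.7$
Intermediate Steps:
$O = - \frac{203}{3}$ ($O = \frac{1}{3} \left(-203\right) = - \frac{203}{3} \approx -67.667$)
$o = -138$ ($o = \left(\sqrt{-138}\right)^{2} = \left(i \sqrt{138}\right)^{2} = -138$)
$U{\left(\frac{1}{6 + O} \right)} - o = - \frac{43}{6 - \frac{203}{3}} - -138 = - \frac{43}{- \frac{185}{3}} + 138 = \left(-43\right) \left(- \frac{3}{185}\right) + 138 = \frac{129}{185} + 138 = \frac{25659}{185}$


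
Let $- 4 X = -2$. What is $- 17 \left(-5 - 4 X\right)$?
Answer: $119$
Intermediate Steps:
$X = \frac{1}{2}$ ($X = \left(- \frac{1}{4}\right) \left(-2\right) = \frac{1}{2} \approx 0.5$)
$- 17 \left(-5 - 4 X\right) = - 17 \left(-5 - 2\right) = \left(-17\right) \left(-7\right) = 119$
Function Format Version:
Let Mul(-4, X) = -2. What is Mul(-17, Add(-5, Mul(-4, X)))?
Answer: 119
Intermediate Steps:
X = Rational(1, 2) (X = Mul(Rational(-1, 4), -2) = Rational(1, 2) ≈ 0.50000)
Mul(-17, Add(-5, Mul(-4, X))) = Mul(-17, Add(-5, Mul(-4, Rational(1, 2)))) = Mul(-17, Add(-5, -2)) = Mul(-17, -7) = 119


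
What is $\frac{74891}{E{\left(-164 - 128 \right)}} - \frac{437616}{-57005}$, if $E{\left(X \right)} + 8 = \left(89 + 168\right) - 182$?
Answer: $\frac{4298481727}{3819335} \approx 1125.5$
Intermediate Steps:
$E{\left(X \right)} = 67$ ($E{\left(X \right)} = -8 + \left(\left(89 + 168\right) - 182\right) = -8 + \left(257 - 182\right) = -8 + 75 = 67$)
$\frac{74891}{E{\left(-164 - 128 \right)}} - \frac{437616}{-57005} = \frac{74891}{67} - \frac{437616}{-57005} = 74891 \cdot \frac{1}{67} - - \frac{437616}{57005} = \frac{74891}{67} + \frac{437616}{57005} = \frac{4298481727}{3819335}$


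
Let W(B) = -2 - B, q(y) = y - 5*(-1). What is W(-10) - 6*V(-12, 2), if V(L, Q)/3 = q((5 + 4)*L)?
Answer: 1862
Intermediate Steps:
q(y) = 5 + y (q(y) = y + 5 = 5 + y)
V(L, Q) = 15 + 27*L (V(L, Q) = 3*(5 + (5 + 4)*L) = 3*(5 + 9*L) = 15 + 27*L)
W(-10) - 6*V(-12, 2) = (-2 - 1*(-10)) - 6*(15 + 27*(-12)) = (-2 + 10) - 6*(15 - 324) = 8 - 6*(-309) = 8 + 1854 = 1862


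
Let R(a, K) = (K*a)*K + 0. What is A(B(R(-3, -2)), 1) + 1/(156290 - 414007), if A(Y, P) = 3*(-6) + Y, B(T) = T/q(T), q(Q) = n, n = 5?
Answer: -26287139/1288585 ≈ -20.400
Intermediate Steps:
R(a, K) = a*K² (R(a, K) = a*K² + 0 = a*K²)
q(Q) = 5
B(T) = T/5
A(Y, P) = -18 + Y
A(B(R(-3, -2)), 1) + 1/(156290 - 414007) = (-18 + (-3*(-2)²)/5) + 1/(156290 - 414007) = (-18 + (-3*4)/5) + 1/(-257717) = (-18 + (⅕)*(-12)) - 1/257717 = (-18 - 12/5) - 1/257717 = -102/5 - 1/257717 = -26287139/1288585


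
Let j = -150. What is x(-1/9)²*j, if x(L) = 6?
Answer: -5400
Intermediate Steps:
x(-1/9)²*j = 6²*(-150) = 36*(-150) = -5400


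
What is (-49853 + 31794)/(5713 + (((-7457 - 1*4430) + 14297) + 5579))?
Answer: -18059/13702 ≈ -1.3180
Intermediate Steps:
(-49853 + 31794)/(5713 + (((-7457 - 1*4430) + 14297) + 5579)) = -18059/(5713 + (((-7457 - 4430) + 14297) + 5579)) = -18059/(5713 + ((-11887 + 14297) + 5579)) = -18059/(5713 + (2410 + 5579)) = -18059/(5713 + 7989) = -18059/13702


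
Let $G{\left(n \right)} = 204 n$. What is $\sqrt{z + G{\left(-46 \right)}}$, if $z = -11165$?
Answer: $i \sqrt{20549} \approx 143.35 i$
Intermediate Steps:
$\sqrt{z + G{\left(-46 \right)}} = \sqrt{-11165 + 204 \left(-46\right)} = \sqrt{-11165 - 9384} = \sqrt{-20549} = i \sqrt{20549}$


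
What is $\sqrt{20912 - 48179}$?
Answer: $i \sqrt{27267} \approx 165.13 i$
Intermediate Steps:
$\sqrt{20912 - 48179} = \sqrt{-27267} = i \sqrt{27267}$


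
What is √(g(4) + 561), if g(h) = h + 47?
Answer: 6*√17 ≈ 24.739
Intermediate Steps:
g(h) = 47 + h
√(g(4) + 561) = √((47 + 4) + 561) = √(51 + 561) = √612 = 6*√17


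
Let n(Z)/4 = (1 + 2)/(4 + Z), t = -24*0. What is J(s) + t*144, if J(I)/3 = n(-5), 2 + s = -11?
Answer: -36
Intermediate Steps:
s = -13 (s = -2 - 11 = -13)
t = 0
n(Z) = 12/(4 + Z) (n(Z) = 4*((1 + 2)/(4 + Z)) = 4*(3/(4 + Z)) = 12/(4 + Z))
J(I) = -36 (J(I) = 3*(12/(4 - 5)) = 3*(12/(-1)) = 3*(12*(-1)) = 3*(-12) = -36)
J(s) + t*144 = -36 + 0*144 = -36 + 0 = -36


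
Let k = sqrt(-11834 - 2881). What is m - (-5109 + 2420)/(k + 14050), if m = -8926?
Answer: 3*(-8926*sqrt(1635) + 41802537*I)/(-14050*I + 3*sqrt(1635)) ≈ -8925.8 - 0.0016523*I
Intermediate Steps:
k = 3*I*sqrt(1635) (k = sqrt(-14715) = 3*I*sqrt(1635) ≈ 121.31*I)
m - (-5109 + 2420)/(k + 14050) = -8926 - (-5109 + 2420)/(3*I*sqrt(1635) + 14050) = -8926 - (-2689)/(14050 + 3*I*sqrt(1635)) = -8926 + 2689/(14050 + 3*I*sqrt(1635))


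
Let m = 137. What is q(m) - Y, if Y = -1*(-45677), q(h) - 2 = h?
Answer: -45538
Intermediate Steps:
q(h) = 2 + h
Y = 45677
q(m) - Y = (2 + 137) - 1*45677 = 139 - 45677 = -45538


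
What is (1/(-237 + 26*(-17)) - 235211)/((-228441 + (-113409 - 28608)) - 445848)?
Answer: 26618045/92378629 ≈ 0.28814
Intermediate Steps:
(1/(-237 + 26*(-17)) - 235211)/((-228441 + (-113409 - 28608)) - 445848) = (1/(-237 - 442) - 235211)/((-228441 - 142017) - 445848) = (1/(-679) - 235211)/(-370458 - 445848) = (-1/679 - 235211)/(-816306) = -159708270/679*(-1/816306) = 26618045/92378629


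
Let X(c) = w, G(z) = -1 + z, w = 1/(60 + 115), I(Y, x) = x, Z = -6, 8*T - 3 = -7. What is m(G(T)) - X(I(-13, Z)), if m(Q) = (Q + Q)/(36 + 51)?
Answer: -204/5075 ≈ -0.040197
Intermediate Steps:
T = -½ (T = 3/8 + (⅛)*(-7) = 3/8 - 7/8 = -½ ≈ -0.50000)
w = 1/175 ≈ 0.0057143
X(c) = 1/175
m(Q) = 2*Q/87 (m(Q) = (2*Q)/87 = (2*Q)*(1/87) = 2*Q/87)
m(G(T)) - X(I(-13, Z)) = 2*(-1 - ½)/87 - 1*1/175 = (2/87)*(-3/2) - 1/175 = -1/29 - 1/175 = -204/5075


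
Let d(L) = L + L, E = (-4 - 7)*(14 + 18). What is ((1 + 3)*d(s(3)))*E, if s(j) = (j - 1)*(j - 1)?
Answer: -11264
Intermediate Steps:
E = -352 (E = -11*32 = -352)
s(j) = (-1 + j)² (s(j) = (-1 + j)*(-1 + j) = (-1 + j)²)
d(L) = 2*L
((1 + 3)*d(s(3)))*E = ((1 + 3)*(2*(-1 + 3)²))*(-352) = (4*(2*2²))*(-352) = (4*(2*4))*(-352) = (4*8)*(-352) = 32*(-352) = -11264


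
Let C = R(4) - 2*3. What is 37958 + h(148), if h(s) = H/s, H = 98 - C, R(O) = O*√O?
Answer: 1404470/37 ≈ 37959.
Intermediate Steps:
R(O) = O^(3/2)
C = 2 (C = 4^(3/2) - 2*3 = 8 - 6 = 2)
H = 96 (H = 98 - 1*2 = 98 - 2 = 96)
h(s) = 96/s
37958 + h(148) = 37958 + 96/148 = 37958 + 96*(1/148) = 37958 + 24/37 = 1404470/37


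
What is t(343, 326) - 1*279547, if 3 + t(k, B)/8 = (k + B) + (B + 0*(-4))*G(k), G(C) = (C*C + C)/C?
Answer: 622933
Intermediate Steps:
G(C) = (C + C²)/C (G(C) = (C² + C)/C = (C + C²)/C)
t(k, B) = -24 + 8*B + 8*k + 8*B*(1 + k) (t(k, B) = -24 + 8*((k + B) + (B + 0*(-4))*(1 + k)) = -24 + 8*((B + k) + (B + 0)*(1 + k)) = -24 + 8*((B + k) + B*(1 + k)) = -24 + 8*(B + k + B*(1 + k)) = -24 + (8*B + 8*k + 8*B*(1 + k)) = -24 + 8*B + 8*k + 8*B*(1 + k))
t(343, 326) - 1*279547 = (-24 + 8*326 + 8*343 + 8*326*(1 + 343)) - 1*279547 = (-24 + 2608 + 2744 + 8*326*344) - 279547 = (-24 + 2608 + 2744 + 897152) - 279547 = 902480 - 279547 = 622933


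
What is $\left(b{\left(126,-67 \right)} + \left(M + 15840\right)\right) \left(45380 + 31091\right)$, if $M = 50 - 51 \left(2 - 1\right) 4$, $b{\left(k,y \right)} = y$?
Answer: $1194400549$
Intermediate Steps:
$M = -154$ ($M = 50 - 51 \cdot 1 \cdot 4 = 50 - 204 = -154$)
$\left(b{\left(126,-67 \right)} + \left(M + 15840\right)\right) \left(45380 + 31091\right) = \left(-67 + \left(-154 + 15840\right)\right) \left(45380 + 31091\right) = \left(-67 + 15686\right) 76471 = 15619 \cdot 76471 = 1194400549$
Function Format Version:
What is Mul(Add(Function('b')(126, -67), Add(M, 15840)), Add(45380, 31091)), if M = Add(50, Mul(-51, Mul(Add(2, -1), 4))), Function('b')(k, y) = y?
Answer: 1194400549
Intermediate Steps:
M = -154 (M = Add(50, Mul(-51, Mul(1, 4))) = Add(50, Mul(-51, 4)) = Add(50, -204) = -154)
Mul(Add(Function('b')(126, -67), Add(M, 15840)), Add(45380, 31091)) = Mul(Add(-67, Add(-154, 15840)), Add(45380, 31091)) = Mul(Add(-67, 15686), 76471) = Mul(15619, 76471) = 1194400549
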